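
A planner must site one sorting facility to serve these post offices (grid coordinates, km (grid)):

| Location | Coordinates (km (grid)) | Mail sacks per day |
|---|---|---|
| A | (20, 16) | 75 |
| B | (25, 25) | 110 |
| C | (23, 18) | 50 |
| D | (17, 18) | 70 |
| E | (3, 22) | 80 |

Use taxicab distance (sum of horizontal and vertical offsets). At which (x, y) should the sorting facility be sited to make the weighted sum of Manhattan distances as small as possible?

(20, 18)

Manhattan distance separates: Σwᵢ(|x−xᵢ|+|y−yᵢ|) = Σwᵢ|x−xᵢ| + Σwᵢ|y−yᵢ|, so x and y are optimised independently as 1-D weighted medians.
Total weight W = 385; half = 192.5.
x-coordinate, sorted with cumulative weight:
  x=3 (E, w=80) cum 80
  x=17 (D, w=70) cum 150
  x=20 (A, w=75) cum 225  ← median
  x=23 (C, w=50) cum 275
  x=25 (B, w=110) cum 385
⇒ x* = 20
y-coordinate, sorted with cumulative weight:
  y=16 (A, w=75) cum 75
  y=18 (C, w=50) cum 125
  y=18 (D, w=70) cum 195  ← median
  y=22 (E, w=80) cum 275
  y=25 (B, w=110) cum 385
⇒ y* = 18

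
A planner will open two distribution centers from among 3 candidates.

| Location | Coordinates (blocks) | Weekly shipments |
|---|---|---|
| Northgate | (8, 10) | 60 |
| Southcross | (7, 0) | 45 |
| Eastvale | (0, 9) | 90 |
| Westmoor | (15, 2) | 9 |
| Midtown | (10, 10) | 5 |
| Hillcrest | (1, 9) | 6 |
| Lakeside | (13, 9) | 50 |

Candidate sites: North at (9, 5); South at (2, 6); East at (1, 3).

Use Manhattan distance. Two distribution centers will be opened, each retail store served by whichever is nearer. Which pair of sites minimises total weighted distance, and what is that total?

{North, South}, total 1660

Evaluate every pair (each demand assigned to the nearer of the two):
  {North, South}: total = 1660
  {North, East}: total = 1852
  {South, East}: total = 2374
Best pair: {North, South} with total 1660.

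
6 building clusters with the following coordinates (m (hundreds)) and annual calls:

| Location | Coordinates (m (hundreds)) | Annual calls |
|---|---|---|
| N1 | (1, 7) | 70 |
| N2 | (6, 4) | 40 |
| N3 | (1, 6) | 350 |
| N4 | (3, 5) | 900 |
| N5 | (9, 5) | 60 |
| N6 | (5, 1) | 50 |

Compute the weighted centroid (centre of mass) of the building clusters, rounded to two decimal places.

(2.82, 5.17)

The minimiser of Σwᵢ‖p−pᵢ‖² is the weighted centroid p* = (Σwᵢpᵢ)/(Σwᵢ).
Σwᵢ = 1470.
Σwᵢxᵢ = 70·1 + 40·6 + 350·1 + 900·3 + 60·9 + 50·5 = 4150.
Σwᵢyᵢ = 70·7 + 40·4 + 350·6 + 900·5 + 60·5 + 50·1 = 7600.
x* = 4150/1470 = 2.82, y* = 7600/1470 = 5.17.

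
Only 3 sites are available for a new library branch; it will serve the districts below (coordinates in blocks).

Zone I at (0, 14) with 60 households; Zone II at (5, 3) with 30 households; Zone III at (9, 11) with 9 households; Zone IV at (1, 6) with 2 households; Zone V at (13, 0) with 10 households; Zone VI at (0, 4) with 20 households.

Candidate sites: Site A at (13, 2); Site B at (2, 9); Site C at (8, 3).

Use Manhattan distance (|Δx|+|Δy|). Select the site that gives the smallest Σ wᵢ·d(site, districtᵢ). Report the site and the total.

Site B, total 1119 blocks

Total weighted distance at each candidate:
  Site A (13, 2): total = 2239
  Site B (2, 9): total = 1119
  Site C (8, 3): total = 1591
Minimum is at Site B with total 1119 blocks.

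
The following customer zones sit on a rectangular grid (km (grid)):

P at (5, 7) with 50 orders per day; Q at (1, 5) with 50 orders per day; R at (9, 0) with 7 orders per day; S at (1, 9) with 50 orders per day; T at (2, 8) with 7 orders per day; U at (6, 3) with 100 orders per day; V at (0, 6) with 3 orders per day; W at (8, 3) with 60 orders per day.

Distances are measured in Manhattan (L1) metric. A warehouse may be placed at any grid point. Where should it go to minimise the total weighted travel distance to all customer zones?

(6, 3)

Manhattan distance separates: Σwᵢ(|x−xᵢ|+|y−yᵢ|) = Σwᵢ|x−xᵢ| + Σwᵢ|y−yᵢ|, so x and y are optimised independently as 1-D weighted medians.
Total weight W = 327; half = 163.5.
x-coordinate, sorted with cumulative weight:
  x=0 (V, w=3) cum 3
  x=1 (Q, w=50) cum 53
  x=1 (S, w=50) cum 103
  x=2 (T, w=7) cum 110
  x=5 (P, w=50) cum 160
  x=6 (U, w=100) cum 260  ← median
  x=8 (W, w=60) cum 320
  x=9 (R, w=7) cum 327
⇒ x* = 6
y-coordinate, sorted with cumulative weight:
  y=0 (R, w=7) cum 7
  y=3 (U, w=100) cum 107
  y=3 (W, w=60) cum 167  ← median
  y=5 (Q, w=50) cum 217
  y=6 (V, w=3) cum 220
  y=7 (P, w=50) cum 270
  y=8 (T, w=7) cum 277
  y=9 (S, w=50) cum 327
⇒ y* = 3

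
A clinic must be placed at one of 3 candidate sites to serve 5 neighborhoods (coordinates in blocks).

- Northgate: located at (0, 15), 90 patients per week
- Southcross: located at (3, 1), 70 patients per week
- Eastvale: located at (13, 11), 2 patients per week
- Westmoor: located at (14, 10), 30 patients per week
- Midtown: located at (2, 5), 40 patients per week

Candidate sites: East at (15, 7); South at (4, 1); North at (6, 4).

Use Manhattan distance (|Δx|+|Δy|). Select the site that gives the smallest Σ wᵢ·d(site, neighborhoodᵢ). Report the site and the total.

South, total 2538 blocks

Total weighted distance at each candidate:
  East (15, 7): total = 4062
  South (4, 1): total = 2538
  North (6, 4): total = 2598
Minimum is at South with total 2538 blocks.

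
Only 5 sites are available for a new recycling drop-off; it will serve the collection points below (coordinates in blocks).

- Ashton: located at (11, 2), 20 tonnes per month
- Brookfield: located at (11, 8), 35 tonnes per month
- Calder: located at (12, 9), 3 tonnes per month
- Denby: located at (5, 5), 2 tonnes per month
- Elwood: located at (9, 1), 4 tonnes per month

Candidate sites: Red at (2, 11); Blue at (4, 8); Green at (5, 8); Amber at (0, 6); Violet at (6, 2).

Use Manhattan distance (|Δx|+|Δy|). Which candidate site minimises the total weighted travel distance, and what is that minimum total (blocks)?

Green, total 524 blocks

Total weighted distance at each candidate:
  Red (2, 11): total = 902
  Blue (4, 8): total = 588
  Green (5, 8): total = 524
  Amber (0, 6): total = 868
  Violet (6, 2): total = 548
Minimum is at Green with total 524 blocks.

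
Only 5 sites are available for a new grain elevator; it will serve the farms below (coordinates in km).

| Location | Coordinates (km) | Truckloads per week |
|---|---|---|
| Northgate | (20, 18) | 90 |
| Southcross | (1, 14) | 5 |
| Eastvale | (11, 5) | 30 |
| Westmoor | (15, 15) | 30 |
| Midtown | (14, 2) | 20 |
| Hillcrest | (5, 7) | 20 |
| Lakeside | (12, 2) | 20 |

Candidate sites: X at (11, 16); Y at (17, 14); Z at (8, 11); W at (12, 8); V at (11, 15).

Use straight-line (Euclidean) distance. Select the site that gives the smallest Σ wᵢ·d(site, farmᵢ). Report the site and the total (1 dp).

Y, total 1706.8 km

Total weighted distance at each candidate:
  X (11, 16): total = 2117.8
  Y (17, 14): total = 1706.8
  Z (8, 11): total = 2244.8
  W (12, 8): total = 1926.5
  V (11, 15): total = 2051.7
Minimum is at Y with total 1706.8 km.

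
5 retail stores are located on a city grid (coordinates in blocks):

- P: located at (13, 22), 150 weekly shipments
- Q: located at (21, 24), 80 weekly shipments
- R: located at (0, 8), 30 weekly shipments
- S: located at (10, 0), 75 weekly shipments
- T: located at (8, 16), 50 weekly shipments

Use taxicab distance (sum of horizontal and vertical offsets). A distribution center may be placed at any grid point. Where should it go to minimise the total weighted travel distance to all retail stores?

(13, 22)

Manhattan distance separates: Σwᵢ(|x−xᵢ|+|y−yᵢ|) = Σwᵢ|x−xᵢ| + Σwᵢ|y−yᵢ|, so x and y are optimised independently as 1-D weighted medians.
Total weight W = 385; half = 192.5.
x-coordinate, sorted with cumulative weight:
  x=0 (R, w=30) cum 30
  x=8 (T, w=50) cum 80
  x=10 (S, w=75) cum 155
  x=13 (P, w=150) cum 305  ← median
  x=21 (Q, w=80) cum 385
⇒ x* = 13
y-coordinate, sorted with cumulative weight:
  y=0 (S, w=75) cum 75
  y=8 (R, w=30) cum 105
  y=16 (T, w=50) cum 155
  y=22 (P, w=150) cum 305  ← median
  y=24 (Q, w=80) cum 385
⇒ y* = 22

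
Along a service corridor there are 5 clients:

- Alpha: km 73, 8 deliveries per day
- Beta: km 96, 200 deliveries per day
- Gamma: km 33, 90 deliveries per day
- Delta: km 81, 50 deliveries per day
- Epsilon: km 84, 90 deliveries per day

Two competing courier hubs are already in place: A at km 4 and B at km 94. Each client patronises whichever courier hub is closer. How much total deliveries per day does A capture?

90

The indifferent point is the midpoint (4+94)/2 = 49; clients left of it (closer to A at 4) go to A, those right go to B.
  Gamma at 33 (w=90) → A
  Alpha at 73 (w=8) → B
  Delta at 81 (w=50) → B
  Epsilon at 84 (w=90) → B
  Beta at 96 (w=200) → B
A captures 90; B captures 348.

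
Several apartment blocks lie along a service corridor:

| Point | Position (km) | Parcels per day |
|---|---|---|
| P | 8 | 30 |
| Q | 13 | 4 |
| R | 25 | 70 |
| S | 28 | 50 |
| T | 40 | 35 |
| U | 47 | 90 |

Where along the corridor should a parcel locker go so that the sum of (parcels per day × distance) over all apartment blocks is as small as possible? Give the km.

For a sum of weighted absolute distances on a line, the optimum is the weighted median (not the mean). Total weight W = 279; half-weight = 139.5.
Sort by position and accumulate weight:
  km 8 (P, w=30) → cum 30
  km 13 (Q, w=4) → cum 34
  km 25 (R, w=70) → cum 104
  km 28 (S, w=50) → cum 154  ≥ 139.5 → median here
  km 40 (T, w=35) → cum 189
  km 47 (U, w=90) → cum 279
Optimal location: km 28.

x = 28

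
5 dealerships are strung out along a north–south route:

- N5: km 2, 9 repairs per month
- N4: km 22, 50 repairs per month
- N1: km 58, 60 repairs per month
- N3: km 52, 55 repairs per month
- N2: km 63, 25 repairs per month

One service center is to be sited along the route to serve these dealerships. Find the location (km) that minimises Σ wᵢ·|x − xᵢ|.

For a sum of weighted absolute distances on a line, the optimum is the weighted median (not the mean). Total weight W = 199; half-weight = 99.5.
Sort by position and accumulate weight:
  km 2 (N5, w=9) → cum 9
  km 22 (N4, w=50) → cum 59
  km 52 (N3, w=55) → cum 114  ≥ 99.5 → median here
  km 58 (N1, w=60) → cum 174
  km 63 (N2, w=25) → cum 199
Optimal location: km 52.

x = 52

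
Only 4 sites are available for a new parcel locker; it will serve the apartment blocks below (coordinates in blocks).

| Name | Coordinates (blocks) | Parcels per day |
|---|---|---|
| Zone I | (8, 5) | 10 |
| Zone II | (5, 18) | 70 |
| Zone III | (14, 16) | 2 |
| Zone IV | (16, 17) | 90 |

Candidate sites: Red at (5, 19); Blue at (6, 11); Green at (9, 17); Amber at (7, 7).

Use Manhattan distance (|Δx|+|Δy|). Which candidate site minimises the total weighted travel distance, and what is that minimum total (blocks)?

Green, total 1122 blocks

Total weighted distance at each candidate:
  Red (5, 19): total = 1434
  Blue (6, 11): total = 2106
  Green (9, 17): total = 1122
  Amber (7, 7): total = 2682
Minimum is at Green with total 1122 blocks.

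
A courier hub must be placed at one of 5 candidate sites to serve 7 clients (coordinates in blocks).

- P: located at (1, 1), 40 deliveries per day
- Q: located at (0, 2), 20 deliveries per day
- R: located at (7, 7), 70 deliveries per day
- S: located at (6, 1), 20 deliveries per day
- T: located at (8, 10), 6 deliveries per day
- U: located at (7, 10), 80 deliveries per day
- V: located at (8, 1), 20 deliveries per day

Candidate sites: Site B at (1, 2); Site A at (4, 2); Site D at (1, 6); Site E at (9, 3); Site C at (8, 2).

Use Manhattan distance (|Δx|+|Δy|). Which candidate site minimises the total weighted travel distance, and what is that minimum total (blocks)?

Total weighted distance at each candidate:
  Site B (1, 2): total = 2320
  Site A (4, 2): total = 1912
  Site D (1, 6): total = 2096
  Site E (9, 3): total = 1948
  Site C (8, 2): total = 1748
Minimum is at Site C with total 1748 blocks.

Site C, total 1748 blocks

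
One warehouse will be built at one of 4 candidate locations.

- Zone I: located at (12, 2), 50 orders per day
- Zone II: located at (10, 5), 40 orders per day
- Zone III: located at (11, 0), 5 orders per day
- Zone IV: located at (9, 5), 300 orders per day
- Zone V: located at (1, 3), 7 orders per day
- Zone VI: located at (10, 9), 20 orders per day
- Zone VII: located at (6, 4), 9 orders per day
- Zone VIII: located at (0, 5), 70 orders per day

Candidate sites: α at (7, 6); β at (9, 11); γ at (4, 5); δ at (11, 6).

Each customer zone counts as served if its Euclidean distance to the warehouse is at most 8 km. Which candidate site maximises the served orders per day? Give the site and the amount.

α, covering 501

Coverage radius r = 8 km; a point is covered iff (Δx)²+(Δy)² ≤ 8² = 64.
  α (7, 6): covers {Zone I, Zone II, Zone III, Zone IV, Zone V, Zone VI, Zone VII, Zone VIII} → 501
  β (9, 11): covers {Zone II, Zone IV, Zone VI, Zone VII} → 369
  γ (4, 5): covers {Zone II, Zone IV, Zone V, Zone VI, Zone VII, Zone VIII} → 446
  δ (11, 6): covers {Zone I, Zone II, Zone III, Zone IV, Zone VI, Zone VII} → 424
Maximum coverage at α: 501 orders per day.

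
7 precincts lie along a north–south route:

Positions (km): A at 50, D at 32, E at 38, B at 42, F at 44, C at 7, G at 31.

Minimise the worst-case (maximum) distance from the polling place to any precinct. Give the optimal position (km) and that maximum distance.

The 1-center on a line is the midpoint of the two extreme points: leftmost at 7, rightmost at 50.
Optimal location = (7 + 50)/2 = 28.5; maximum distance = (50 − 7)/2 = 21.5.

location 28.5, max distance 21.5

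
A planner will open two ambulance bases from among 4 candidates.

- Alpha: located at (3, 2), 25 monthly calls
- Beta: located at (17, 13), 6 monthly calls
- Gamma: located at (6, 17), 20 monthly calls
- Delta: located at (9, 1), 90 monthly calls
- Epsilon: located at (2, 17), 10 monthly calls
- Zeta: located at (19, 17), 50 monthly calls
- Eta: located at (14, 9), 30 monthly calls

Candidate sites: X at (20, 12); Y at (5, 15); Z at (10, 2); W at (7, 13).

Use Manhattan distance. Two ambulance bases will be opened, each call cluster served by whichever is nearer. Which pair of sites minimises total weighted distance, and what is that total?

{X, Z}, total 1559

Evaluate every pair (each demand assigned to the nearer of the two):
  {X, Z}: total = 1559
  {Y, Z}: total = 1679
  {Z, W}: total = 1735
  {X, W}: total = 2419
  {X, Y}: total = 2699
  {Y, W}: total = 2935
Best pair: {X, Z} with total 1559.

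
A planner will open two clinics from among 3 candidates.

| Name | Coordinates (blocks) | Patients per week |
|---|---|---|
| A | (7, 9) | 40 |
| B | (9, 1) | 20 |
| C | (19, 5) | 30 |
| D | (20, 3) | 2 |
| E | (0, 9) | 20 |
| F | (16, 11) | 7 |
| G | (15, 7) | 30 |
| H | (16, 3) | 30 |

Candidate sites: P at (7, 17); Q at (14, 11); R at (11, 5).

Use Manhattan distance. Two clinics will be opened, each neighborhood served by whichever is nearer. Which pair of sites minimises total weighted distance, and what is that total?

{Q, R}, total 1376

Evaluate every pair (each demand assigned to the nearer of the two):
  {Q, R}: total = 1376
  {P, R}: total = 1469
  {P, Q}: total = 1742
Best pair: {Q, R} with total 1376.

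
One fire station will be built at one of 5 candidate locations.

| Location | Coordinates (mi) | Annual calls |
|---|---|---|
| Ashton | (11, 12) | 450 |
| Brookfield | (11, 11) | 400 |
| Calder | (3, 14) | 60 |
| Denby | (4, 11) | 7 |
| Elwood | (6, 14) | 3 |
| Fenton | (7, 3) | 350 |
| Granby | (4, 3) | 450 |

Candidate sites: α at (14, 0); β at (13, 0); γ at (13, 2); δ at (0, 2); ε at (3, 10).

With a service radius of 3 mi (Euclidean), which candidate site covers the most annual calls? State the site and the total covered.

ε, covering 7

Coverage radius r = 3 mi; a point is covered iff (Δx)²+(Δy)² ≤ 3² = 9.
  α (14, 0): covers {none} → 0
  β (13, 0): covers {none} → 0
  γ (13, 2): covers {none} → 0
  δ (0, 2): covers {none} → 0
  ε (3, 10): covers {Denby} → 7
Maximum coverage at ε: 7 annual calls.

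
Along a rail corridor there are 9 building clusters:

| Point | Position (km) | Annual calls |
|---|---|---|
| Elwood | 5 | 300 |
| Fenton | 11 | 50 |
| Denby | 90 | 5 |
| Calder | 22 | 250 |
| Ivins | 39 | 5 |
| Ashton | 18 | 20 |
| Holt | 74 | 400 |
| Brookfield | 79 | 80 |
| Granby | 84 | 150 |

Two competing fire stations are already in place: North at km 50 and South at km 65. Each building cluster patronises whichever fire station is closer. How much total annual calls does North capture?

The indifferent point is the midpoint (50+65)/2 = 57.5; building clusters left of it (closer to North at 50) go to North, those right go to South.
  Elwood at 5 (w=300) → North
  Fenton at 11 (w=50) → North
  Ashton at 18 (w=20) → North
  Calder at 22 (w=250) → North
  Ivins at 39 (w=5) → North
  Holt at 74 (w=400) → South
  Brookfield at 79 (w=80) → South
  Granby at 84 (w=150) → South
  Denby at 90 (w=5) → South
North captures 625; South captures 635.

625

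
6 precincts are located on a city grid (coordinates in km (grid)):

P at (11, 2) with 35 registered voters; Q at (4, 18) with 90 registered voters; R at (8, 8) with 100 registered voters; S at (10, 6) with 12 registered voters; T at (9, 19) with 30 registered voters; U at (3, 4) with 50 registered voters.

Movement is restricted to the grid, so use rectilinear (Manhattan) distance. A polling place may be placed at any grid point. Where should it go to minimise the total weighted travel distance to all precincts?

(8, 8)

Manhattan distance separates: Σwᵢ(|x−xᵢ|+|y−yᵢ|) = Σwᵢ|x−xᵢ| + Σwᵢ|y−yᵢ|, so x and y are optimised independently as 1-D weighted medians.
Total weight W = 317; half = 158.5.
x-coordinate, sorted with cumulative weight:
  x=3 (U, w=50) cum 50
  x=4 (Q, w=90) cum 140
  x=8 (R, w=100) cum 240  ← median
  x=9 (T, w=30) cum 270
  x=10 (S, w=12) cum 282
  x=11 (P, w=35) cum 317
⇒ x* = 8
y-coordinate, sorted with cumulative weight:
  y=2 (P, w=35) cum 35
  y=4 (U, w=50) cum 85
  y=6 (S, w=12) cum 97
  y=8 (R, w=100) cum 197  ← median
  y=18 (Q, w=90) cum 287
  y=19 (T, w=30) cum 317
⇒ y* = 8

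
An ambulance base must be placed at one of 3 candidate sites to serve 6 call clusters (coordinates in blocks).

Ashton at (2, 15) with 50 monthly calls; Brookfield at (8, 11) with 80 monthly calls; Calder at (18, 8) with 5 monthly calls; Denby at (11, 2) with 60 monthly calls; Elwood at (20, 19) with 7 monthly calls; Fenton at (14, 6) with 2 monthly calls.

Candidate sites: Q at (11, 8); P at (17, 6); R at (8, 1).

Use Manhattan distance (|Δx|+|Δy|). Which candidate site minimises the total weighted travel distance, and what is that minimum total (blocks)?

Total weighted distance at each candidate:
  Q (11, 8): total = 1825
  P (17, 6): total = 3053
  R (8, 1): total = 2357
Minimum is at Q with total 1825 blocks.

Q, total 1825 blocks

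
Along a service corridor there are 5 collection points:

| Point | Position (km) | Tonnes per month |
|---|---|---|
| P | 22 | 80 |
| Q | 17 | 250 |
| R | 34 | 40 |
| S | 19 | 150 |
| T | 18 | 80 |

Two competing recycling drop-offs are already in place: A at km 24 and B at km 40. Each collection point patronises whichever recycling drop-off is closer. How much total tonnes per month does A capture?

The indifferent point is the midpoint (24+40)/2 = 32; collection points left of it (closer to A at 24) go to A, those right go to B.
  Q at 17 (w=250) → A
  T at 18 (w=80) → A
  S at 19 (w=150) → A
  P at 22 (w=80) → A
  R at 34 (w=40) → B
A captures 560; B captures 40.

560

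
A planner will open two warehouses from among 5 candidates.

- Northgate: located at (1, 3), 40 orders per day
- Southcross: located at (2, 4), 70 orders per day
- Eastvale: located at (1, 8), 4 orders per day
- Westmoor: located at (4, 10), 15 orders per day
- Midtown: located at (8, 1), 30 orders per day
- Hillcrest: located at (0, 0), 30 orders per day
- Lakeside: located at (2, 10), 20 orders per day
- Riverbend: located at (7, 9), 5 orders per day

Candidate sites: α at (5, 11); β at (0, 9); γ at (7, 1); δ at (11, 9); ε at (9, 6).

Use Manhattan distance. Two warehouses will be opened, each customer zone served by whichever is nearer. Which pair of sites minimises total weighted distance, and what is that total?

{β, γ}, total 1218

Evaluate every pair (each demand assigned to the nearer of the two):
  {β, γ}: total = 1218
  {α, γ}: total = 1308
  {β, ε}: total = 1388
  {β, δ}: total = 1533
  {γ, δ}: total = 1534
  {α, β}: total = 1548
  {γ, ε}: total = 1570
  {α, ε}: total = 1858
  {δ, ε}: total = 2080
  {α, δ}: total = 2148
Best pair: {β, γ} with total 1218.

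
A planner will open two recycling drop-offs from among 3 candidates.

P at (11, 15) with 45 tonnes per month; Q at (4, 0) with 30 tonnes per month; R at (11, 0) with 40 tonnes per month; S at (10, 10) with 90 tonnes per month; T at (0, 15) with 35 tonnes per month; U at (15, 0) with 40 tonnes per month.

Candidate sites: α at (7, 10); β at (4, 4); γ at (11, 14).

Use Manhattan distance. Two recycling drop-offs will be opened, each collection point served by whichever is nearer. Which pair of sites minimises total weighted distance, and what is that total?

{β, γ}, total 2075

Evaluate every pair (each demand assigned to the nearer of the two):
  {β, γ}: total = 2075
  {α, β}: total = 2255
  {α, γ}: total = 2405
Best pair: {β, γ} with total 2075.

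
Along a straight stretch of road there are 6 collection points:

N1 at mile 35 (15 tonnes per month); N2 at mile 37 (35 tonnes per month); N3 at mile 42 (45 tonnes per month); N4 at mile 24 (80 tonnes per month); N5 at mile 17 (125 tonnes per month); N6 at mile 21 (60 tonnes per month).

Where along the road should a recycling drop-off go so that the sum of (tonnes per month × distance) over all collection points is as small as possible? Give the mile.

For a sum of weighted absolute distances on a line, the optimum is the weighted median (not the mean). Total weight W = 360; half-weight = 180.
Sort by position and accumulate weight:
  mile 17 (N5, w=125) → cum 125
  mile 21 (N6, w=60) → cum 185  ≥ 180 → median here
  mile 24 (N4, w=80) → cum 265
  mile 35 (N1, w=15) → cum 280
  mile 37 (N2, w=35) → cum 315
  mile 42 (N3, w=45) → cum 360
Optimal location: mile 21.

x = 21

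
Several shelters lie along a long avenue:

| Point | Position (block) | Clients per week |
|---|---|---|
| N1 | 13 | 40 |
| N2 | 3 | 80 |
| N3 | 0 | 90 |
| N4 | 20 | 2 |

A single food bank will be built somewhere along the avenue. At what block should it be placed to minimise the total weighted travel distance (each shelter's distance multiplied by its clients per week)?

For a sum of weighted absolute distances on a line, the optimum is the weighted median (not the mean). Total weight W = 212; half-weight = 106.
Sort by position and accumulate weight:
  block 0 (N3, w=90) → cum 90
  block 3 (N2, w=80) → cum 170  ≥ 106 → median here
  block 13 (N1, w=40) → cum 210
  block 20 (N4, w=2) → cum 212
Optimal location: block 3.

x = 3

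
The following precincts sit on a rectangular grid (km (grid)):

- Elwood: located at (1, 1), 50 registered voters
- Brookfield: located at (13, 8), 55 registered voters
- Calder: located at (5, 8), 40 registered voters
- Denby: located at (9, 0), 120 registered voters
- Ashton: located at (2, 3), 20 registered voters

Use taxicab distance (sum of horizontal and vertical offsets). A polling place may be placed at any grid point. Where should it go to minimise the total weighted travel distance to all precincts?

(9, 1)

Manhattan distance separates: Σwᵢ(|x−xᵢ|+|y−yᵢ|) = Σwᵢ|x−xᵢ| + Σwᵢ|y−yᵢ|, so x and y are optimised independently as 1-D weighted medians.
Total weight W = 285; half = 142.5.
x-coordinate, sorted with cumulative weight:
  x=1 (Elwood, w=50) cum 50
  x=2 (Ashton, w=20) cum 70
  x=5 (Calder, w=40) cum 110
  x=9 (Denby, w=120) cum 230  ← median
  x=13 (Brookfield, w=55) cum 285
⇒ x* = 9
y-coordinate, sorted with cumulative weight:
  y=0 (Denby, w=120) cum 120
  y=1 (Elwood, w=50) cum 170  ← median
  y=3 (Ashton, w=20) cum 190
  y=8 (Brookfield, w=55) cum 245
  y=8 (Calder, w=40) cum 285
⇒ y* = 1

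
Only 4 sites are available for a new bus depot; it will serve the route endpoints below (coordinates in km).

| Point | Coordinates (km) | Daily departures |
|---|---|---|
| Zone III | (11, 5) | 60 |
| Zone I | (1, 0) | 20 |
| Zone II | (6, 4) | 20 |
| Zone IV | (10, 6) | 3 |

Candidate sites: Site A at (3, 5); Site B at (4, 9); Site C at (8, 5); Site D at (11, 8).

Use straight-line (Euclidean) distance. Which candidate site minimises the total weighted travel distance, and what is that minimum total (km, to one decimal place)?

Site C, total 403.5 km

Total weighted distance at each candidate:
  Site A (3, 5): total = 672.2
  Site B (4, 9): total = 801.3
  Site C (8, 5): total = 403.5
  Site D (11, 8): total = 570.9
Minimum is at Site C with total 403.5 km.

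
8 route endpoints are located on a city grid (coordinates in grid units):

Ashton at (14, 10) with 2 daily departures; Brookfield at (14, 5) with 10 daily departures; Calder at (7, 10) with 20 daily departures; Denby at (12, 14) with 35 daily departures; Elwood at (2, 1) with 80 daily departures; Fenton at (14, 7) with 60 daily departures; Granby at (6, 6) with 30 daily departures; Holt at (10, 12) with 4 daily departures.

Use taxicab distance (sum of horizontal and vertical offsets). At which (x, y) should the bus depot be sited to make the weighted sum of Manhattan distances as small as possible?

(7, 7)

Manhattan distance separates: Σwᵢ(|x−xᵢ|+|y−yᵢ|) = Σwᵢ|x−xᵢ| + Σwᵢ|y−yᵢ|, so x and y are optimised independently as 1-D weighted medians.
Total weight W = 241; half = 120.5.
x-coordinate, sorted with cumulative weight:
  x=2 (Elwood, w=80) cum 80
  x=6 (Granby, w=30) cum 110
  x=7 (Calder, w=20) cum 130  ← median
  x=10 (Holt, w=4) cum 134
  x=12 (Denby, w=35) cum 169
  x=14 (Ashton, w=2) cum 171
  x=14 (Brookfield, w=10) cum 181
  x=14 (Fenton, w=60) cum 241
⇒ x* = 7
y-coordinate, sorted with cumulative weight:
  y=1 (Elwood, w=80) cum 80
  y=5 (Brookfield, w=10) cum 90
  y=6 (Granby, w=30) cum 120
  y=7 (Fenton, w=60) cum 180  ← median
  y=10 (Ashton, w=2) cum 182
  y=10 (Calder, w=20) cum 202
  y=12 (Holt, w=4) cum 206
  y=14 (Denby, w=35) cum 241
⇒ y* = 7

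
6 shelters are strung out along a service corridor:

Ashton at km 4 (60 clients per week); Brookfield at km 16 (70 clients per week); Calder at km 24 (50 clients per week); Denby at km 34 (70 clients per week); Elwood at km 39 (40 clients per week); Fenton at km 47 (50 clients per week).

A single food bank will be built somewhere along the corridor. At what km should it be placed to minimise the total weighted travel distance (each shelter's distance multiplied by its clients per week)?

x = 24

For a sum of weighted absolute distances on a line, the optimum is the weighted median (not the mean). Total weight W = 340; half-weight = 170.
Sort by position and accumulate weight:
  km 4 (Ashton, w=60) → cum 60
  km 16 (Brookfield, w=70) → cum 130
  km 24 (Calder, w=50) → cum 180  ≥ 170 → median here
  km 34 (Denby, w=70) → cum 250
  km 39 (Elwood, w=40) → cum 290
  km 47 (Fenton, w=50) → cum 340
Optimal location: km 24.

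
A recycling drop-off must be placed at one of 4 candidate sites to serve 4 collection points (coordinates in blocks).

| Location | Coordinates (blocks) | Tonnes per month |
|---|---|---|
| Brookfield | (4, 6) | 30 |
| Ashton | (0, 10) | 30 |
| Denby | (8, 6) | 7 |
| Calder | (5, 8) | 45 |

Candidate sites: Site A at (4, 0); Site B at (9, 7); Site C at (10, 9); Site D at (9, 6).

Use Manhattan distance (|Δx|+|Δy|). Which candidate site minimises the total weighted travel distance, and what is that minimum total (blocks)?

Total weighted distance at each candidate:
  Site A (4, 0): total = 1075
  Site B (9, 7): total = 779
  Site C (10, 9): total = 905
  Site D (9, 6): total = 817
Minimum is at Site B with total 779 blocks.

Site B, total 779 blocks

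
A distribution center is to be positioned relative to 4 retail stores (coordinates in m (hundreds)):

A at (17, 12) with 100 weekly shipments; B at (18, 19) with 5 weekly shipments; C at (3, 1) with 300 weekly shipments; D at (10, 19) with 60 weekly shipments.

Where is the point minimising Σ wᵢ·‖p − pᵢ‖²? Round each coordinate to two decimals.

The minimiser of Σwᵢ‖p−pᵢ‖² is the weighted centroid p* = (Σwᵢpᵢ)/(Σwᵢ).
Σwᵢ = 465.
Σwᵢxᵢ = 100·17 + 5·18 + 300·3 + 60·10 = 3290.
Σwᵢyᵢ = 100·12 + 5·19 + 300·1 + 60·19 = 2735.
x* = 3290/465 = 7.08, y* = 2735/465 = 5.88.

(7.08, 5.88)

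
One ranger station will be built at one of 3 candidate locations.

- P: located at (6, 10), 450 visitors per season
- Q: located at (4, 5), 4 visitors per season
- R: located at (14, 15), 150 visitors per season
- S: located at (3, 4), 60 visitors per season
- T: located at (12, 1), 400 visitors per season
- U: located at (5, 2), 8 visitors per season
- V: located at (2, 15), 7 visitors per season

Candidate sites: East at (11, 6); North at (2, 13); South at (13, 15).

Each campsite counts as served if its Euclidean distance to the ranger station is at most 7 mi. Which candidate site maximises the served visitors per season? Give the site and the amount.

East, covering 850

Coverage radius r = 7 mi; a point is covered iff (Δx)²+(Δy)² ≤ 7² = 49.
  East (11, 6): covers {P, T} → 850
  North (2, 13): covers {P, V} → 457
  South (13, 15): covers {R} → 150
Maximum coverage at East: 850 visitors per season.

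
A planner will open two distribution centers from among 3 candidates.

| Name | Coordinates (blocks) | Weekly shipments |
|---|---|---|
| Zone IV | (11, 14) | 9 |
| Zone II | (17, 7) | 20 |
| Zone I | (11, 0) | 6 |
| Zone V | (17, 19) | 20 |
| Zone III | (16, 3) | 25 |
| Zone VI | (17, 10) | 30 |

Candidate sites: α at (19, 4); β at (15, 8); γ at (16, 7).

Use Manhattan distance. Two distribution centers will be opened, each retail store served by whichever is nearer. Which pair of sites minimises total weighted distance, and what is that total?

{β, γ}, total 662

Evaluate every pair (each demand assigned to the nearer of the two):
  {β, γ}: total = 662
  {α, γ}: total = 680
  {α, β}: total = 702
Best pair: {β, γ} with total 662.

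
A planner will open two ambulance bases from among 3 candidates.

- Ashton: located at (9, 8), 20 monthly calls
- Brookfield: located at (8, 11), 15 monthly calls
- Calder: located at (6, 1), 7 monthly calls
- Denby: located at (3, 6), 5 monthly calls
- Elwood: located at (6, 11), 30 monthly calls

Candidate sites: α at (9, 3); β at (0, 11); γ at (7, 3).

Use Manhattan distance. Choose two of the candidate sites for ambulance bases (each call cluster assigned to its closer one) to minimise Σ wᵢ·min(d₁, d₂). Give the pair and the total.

Evaluate every pair (each demand assigned to the nearer of the two):
  {α, β}: total = 475
  {β, γ}: total = 496
  {α, γ}: total = 561
Best pair: {α, β} with total 475.

{α, β}, total 475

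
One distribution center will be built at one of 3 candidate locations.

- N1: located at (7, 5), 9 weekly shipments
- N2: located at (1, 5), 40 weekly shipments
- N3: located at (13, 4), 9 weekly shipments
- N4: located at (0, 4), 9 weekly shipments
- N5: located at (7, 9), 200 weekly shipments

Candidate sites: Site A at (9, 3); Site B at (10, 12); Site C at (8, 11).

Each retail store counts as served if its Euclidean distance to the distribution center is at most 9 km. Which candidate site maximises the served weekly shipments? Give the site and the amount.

Coverage radius r = 9 km; a point is covered iff (Δx)²+(Δy)² ≤ 9² = 81.
  Site A (9, 3): covers {N1, N2, N3, N5} → 258
  Site B (10, 12): covers {N1, N3, N5} → 218
  Site C (8, 11): covers {N1, N3, N5} → 218
Maximum coverage at Site A: 258 weekly shipments.

Site A, covering 258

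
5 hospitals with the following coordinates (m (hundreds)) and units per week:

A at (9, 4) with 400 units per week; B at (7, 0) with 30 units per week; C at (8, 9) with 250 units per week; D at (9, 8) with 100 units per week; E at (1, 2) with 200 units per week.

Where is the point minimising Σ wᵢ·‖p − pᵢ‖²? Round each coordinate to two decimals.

The minimiser of Σwᵢ‖p−pᵢ‖² is the weighted centroid p* = (Σwᵢpᵢ)/(Σwᵢ).
Σwᵢ = 980.
Σwᵢxᵢ = 400·9 + 30·7 + 250·8 + 100·9 + 200·1 = 6910.
Σwᵢyᵢ = 400·4 + 30·0 + 250·9 + 100·8 + 200·2 = 5050.
x* = 6910/980 = 7.05, y* = 5050/980 = 5.15.

(7.05, 5.15)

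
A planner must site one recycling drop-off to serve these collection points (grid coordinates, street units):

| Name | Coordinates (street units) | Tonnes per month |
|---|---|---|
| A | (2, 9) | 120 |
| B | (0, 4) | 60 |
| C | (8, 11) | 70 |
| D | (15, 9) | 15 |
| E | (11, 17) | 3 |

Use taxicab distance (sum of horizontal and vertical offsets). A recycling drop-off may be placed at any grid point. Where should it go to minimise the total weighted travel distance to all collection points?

(2, 9)

Manhattan distance separates: Σwᵢ(|x−xᵢ|+|y−yᵢ|) = Σwᵢ|x−xᵢ| + Σwᵢ|y−yᵢ|, so x and y are optimised independently as 1-D weighted medians.
Total weight W = 268; half = 134.
x-coordinate, sorted with cumulative weight:
  x=0 (B, w=60) cum 60
  x=2 (A, w=120) cum 180  ← median
  x=8 (C, w=70) cum 250
  x=11 (E, w=3) cum 253
  x=15 (D, w=15) cum 268
⇒ x* = 2
y-coordinate, sorted with cumulative weight:
  y=4 (B, w=60) cum 60
  y=9 (A, w=120) cum 180  ← median
  y=9 (D, w=15) cum 195
  y=11 (C, w=70) cum 265
  y=17 (E, w=3) cum 268
⇒ y* = 9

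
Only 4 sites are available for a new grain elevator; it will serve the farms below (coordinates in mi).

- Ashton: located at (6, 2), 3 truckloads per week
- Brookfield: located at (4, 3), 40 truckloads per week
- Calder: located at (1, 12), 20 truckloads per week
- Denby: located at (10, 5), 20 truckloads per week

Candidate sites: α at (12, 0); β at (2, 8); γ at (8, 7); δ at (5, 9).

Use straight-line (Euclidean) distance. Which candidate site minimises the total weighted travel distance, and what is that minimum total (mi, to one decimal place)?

γ, total 471.0 mi

Total weighted distance at each candidate:
  α (12, 0): total = 794.0
  β (2, 8): total = 490.4
  γ (8, 7): total = 471.0
  δ (5, 9): total = 492.6
Minimum is at γ with total 471.0 mi.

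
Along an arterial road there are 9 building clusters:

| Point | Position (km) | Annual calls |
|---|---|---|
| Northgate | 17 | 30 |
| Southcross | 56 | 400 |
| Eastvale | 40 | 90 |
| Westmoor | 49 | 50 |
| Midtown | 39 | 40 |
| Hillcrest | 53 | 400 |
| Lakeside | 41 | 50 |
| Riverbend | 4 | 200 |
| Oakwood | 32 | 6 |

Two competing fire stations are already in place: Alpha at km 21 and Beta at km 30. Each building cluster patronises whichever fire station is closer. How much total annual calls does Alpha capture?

230

The indifferent point is the midpoint (21+30)/2 = 25.5; building clusters left of it (closer to Alpha at 21) go to Alpha, those right go to Beta.
  Riverbend at 4 (w=200) → Alpha
  Northgate at 17 (w=30) → Alpha
  Oakwood at 32 (w=6) → Beta
  Midtown at 39 (w=40) → Beta
  Eastvale at 40 (w=90) → Beta
  Lakeside at 41 (w=50) → Beta
  Westmoor at 49 (w=50) → Beta
  Hillcrest at 53 (w=400) → Beta
  Southcross at 56 (w=400) → Beta
Alpha captures 230; Beta captures 1036.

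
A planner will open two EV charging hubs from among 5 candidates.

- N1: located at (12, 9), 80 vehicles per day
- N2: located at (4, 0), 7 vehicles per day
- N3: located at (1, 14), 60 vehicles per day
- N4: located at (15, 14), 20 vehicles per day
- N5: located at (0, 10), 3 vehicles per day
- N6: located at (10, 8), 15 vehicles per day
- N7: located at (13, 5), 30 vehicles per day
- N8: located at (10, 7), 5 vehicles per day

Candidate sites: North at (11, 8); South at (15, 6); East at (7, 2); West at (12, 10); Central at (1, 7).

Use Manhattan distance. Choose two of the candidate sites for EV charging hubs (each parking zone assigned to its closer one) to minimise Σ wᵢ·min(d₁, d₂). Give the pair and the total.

{West, Central}, total 987

Evaluate every pair (each demand assigned to the nearer of the two):
  {West, Central}: total = 987
  {North, Central}: total = 1037
  {South, Central}: total = 1367
  {North, West}: total = 1436
  {South, West}: total = 1450
  {East, West}: total = 1456
  {North, South}: total = 1539
  {North, East}: total = 1569
  {South, East}: total = 2025
  {East, Central}: total = 2272
Best pair: {West, Central} with total 987.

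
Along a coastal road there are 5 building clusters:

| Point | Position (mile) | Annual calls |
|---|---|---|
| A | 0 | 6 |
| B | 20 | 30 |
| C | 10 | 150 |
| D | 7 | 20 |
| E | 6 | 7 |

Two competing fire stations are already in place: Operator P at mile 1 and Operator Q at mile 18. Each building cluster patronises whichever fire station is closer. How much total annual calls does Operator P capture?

33

The indifferent point is the midpoint (1+18)/2 = 9.5; building clusters left of it (closer to Operator P at 1) go to Operator P, those right go to Operator Q.
  A at 0 (w=6) → Operator P
  E at 6 (w=7) → Operator P
  D at 7 (w=20) → Operator P
  C at 10 (w=150) → Operator Q
  B at 20 (w=30) → Operator Q
Operator P captures 33; Operator Q captures 180.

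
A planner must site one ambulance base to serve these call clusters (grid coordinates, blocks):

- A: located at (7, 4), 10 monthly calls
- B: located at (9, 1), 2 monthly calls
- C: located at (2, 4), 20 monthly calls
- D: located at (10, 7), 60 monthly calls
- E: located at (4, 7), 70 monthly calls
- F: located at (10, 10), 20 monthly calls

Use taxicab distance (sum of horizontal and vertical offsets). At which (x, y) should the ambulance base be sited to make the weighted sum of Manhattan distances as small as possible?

Manhattan distance separates: Σwᵢ(|x−xᵢ|+|y−yᵢ|) = Σwᵢ|x−xᵢ| + Σwᵢ|y−yᵢ|, so x and y are optimised independently as 1-D weighted medians.
Total weight W = 182; half = 91.
x-coordinate, sorted with cumulative weight:
  x=2 (C, w=20) cum 20
  x=4 (E, w=70) cum 90
  x=7 (A, w=10) cum 100  ← median
  x=9 (B, w=2) cum 102
  x=10 (D, w=60) cum 162
  x=10 (F, w=20) cum 182
⇒ x* = 7
y-coordinate, sorted with cumulative weight:
  y=1 (B, w=2) cum 2
  y=4 (A, w=10) cum 12
  y=4 (C, w=20) cum 32
  y=7 (D, w=60) cum 92  ← median
  y=7 (E, w=70) cum 162
  y=10 (F, w=20) cum 182
⇒ y* = 7

(7, 7)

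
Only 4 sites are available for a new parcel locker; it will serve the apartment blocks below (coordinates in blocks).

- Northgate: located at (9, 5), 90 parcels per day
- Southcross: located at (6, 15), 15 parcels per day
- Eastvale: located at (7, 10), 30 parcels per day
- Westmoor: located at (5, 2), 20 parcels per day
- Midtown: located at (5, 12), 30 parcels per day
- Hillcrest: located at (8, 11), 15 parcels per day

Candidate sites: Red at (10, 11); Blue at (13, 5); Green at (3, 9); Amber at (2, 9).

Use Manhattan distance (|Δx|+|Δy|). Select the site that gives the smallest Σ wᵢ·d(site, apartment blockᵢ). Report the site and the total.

Red, total 1360 blocks

Total weighted distance at each candidate:
  Red (10, 11): total = 1360
  Blue (13, 5): total = 1780
  Green (3, 9): total = 1620
  Amber (2, 9): total = 1820
Minimum is at Red with total 1360 blocks.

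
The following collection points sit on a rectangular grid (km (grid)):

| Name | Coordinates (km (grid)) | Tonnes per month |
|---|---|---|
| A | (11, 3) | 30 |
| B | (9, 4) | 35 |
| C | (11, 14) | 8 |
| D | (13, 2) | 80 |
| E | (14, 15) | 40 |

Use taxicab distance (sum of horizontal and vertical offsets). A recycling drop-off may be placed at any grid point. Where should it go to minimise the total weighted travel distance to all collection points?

Manhattan distance separates: Σwᵢ(|x−xᵢ|+|y−yᵢ|) = Σwᵢ|x−xᵢ| + Σwᵢ|y−yᵢ|, so x and y are optimised independently as 1-D weighted medians.
Total weight W = 193; half = 96.5.
x-coordinate, sorted with cumulative weight:
  x=9 (B, w=35) cum 35
  x=11 (A, w=30) cum 65
  x=11 (C, w=8) cum 73
  x=13 (D, w=80) cum 153  ← median
  x=14 (E, w=40) cum 193
⇒ x* = 13
y-coordinate, sorted with cumulative weight:
  y=2 (D, w=80) cum 80
  y=3 (A, w=30) cum 110  ← median
  y=4 (B, w=35) cum 145
  y=14 (C, w=8) cum 153
  y=15 (E, w=40) cum 193
⇒ y* = 3

(13, 3)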